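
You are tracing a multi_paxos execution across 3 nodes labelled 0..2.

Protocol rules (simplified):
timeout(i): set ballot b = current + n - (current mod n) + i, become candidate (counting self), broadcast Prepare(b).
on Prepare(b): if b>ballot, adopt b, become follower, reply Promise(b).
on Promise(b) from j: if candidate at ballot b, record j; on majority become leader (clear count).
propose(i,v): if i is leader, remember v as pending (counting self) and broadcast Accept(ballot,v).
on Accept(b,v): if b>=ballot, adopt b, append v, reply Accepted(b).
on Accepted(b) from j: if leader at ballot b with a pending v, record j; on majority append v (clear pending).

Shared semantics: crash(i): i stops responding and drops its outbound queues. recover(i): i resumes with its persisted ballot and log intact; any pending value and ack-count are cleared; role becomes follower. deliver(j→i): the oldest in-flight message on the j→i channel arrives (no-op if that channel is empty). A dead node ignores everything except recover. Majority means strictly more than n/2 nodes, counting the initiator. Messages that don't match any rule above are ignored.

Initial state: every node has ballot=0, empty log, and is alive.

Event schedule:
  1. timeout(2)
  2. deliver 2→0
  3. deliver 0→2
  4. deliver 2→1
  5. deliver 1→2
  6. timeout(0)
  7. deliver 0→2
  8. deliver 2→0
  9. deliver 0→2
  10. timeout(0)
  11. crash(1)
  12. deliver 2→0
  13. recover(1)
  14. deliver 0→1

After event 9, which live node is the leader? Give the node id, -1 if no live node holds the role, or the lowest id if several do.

1. timeout(2):  <2:cand b5 ->
2. deliver 2→0:  <0:foll b5 ->
3. deliver 0→2:  <2:lead b5 ->
4. deliver 2→1:  <1:foll b5 ->
5. deliver 1→2:  nop
6. timeout(0):  <0:cand b6 ->
7. deliver 0→2:  <2:foll b6 ->
8. deliver 2→0:  <0:lead b6 ->
9. deliver 0→2:  nop

0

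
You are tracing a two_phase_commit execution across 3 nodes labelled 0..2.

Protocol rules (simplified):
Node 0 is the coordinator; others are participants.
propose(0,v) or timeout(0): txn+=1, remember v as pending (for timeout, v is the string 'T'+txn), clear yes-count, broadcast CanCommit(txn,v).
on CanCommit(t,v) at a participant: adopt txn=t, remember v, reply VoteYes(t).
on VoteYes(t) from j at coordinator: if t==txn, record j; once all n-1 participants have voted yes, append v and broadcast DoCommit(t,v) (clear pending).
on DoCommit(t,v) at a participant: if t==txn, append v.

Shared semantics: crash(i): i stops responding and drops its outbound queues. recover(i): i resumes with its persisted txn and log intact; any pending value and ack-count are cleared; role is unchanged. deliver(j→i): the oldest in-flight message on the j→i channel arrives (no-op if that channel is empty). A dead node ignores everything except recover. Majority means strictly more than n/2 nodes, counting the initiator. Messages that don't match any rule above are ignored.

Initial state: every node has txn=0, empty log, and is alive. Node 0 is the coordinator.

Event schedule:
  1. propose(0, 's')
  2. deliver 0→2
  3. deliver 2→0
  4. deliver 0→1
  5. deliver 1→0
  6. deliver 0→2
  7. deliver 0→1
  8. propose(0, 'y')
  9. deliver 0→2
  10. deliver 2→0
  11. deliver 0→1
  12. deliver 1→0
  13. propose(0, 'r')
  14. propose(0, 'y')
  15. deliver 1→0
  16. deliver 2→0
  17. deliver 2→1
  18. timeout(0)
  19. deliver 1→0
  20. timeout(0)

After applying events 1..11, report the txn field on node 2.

1. propose(0,'s'):  <0:coor t1 ->
2. deliver 0→2:  <2:part t1 ->
3. deliver 2→0:  nop
4. deliver 0→1:  <1:part t1 ->
5. deliver 1→0:  <0:coor t1 s>
6. deliver 0→2:  <2:part t1 s>
7. deliver 0→1:  <1:part t1 s>
8. propose(0,'y'):  <0:coor t2 s>
9. deliver 0→2:  <2:part t2 s>
10. deliver 2→0:  nop
11. deliver 0→1:  <1:part t2 s>

2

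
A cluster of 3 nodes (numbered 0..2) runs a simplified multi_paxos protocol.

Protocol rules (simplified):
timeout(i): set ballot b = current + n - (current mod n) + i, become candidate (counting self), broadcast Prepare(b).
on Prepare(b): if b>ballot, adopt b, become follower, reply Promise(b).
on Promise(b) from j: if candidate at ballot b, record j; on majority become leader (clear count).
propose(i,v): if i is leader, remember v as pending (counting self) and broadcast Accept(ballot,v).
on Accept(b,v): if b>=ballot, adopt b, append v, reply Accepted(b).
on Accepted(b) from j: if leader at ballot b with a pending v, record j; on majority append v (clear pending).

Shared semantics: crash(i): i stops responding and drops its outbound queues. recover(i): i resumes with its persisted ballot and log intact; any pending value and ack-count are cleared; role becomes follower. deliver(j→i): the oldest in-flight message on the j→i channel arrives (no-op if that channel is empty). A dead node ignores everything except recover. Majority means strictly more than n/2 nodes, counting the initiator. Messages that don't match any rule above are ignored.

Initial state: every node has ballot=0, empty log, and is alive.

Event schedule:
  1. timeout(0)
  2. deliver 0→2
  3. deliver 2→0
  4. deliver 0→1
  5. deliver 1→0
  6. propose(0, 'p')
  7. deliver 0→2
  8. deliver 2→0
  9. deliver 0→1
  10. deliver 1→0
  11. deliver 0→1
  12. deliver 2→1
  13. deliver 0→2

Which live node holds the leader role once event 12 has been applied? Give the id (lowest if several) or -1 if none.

0

e1 timeout(0): 0[cand,b=3,-]
e2 deliver 0→2: 2[foll,b=3,-]
e3 deliver 2→0: 0[lead,b=3,-]
e4 deliver 0→1: 1[foll,b=3,-]
e5 deliver 1→0: ·
e6 propose(0,'p'): ·
e7 deliver 0→2: 2[foll,b=3,p]
e8 deliver 2→0: 0[lead,b=3,p]
e9 deliver 0→1: 1[foll,b=3,p]
e10 deliver 1→0: ·
e11 deliver 0→1: ·
e12 deliver 2→1: ·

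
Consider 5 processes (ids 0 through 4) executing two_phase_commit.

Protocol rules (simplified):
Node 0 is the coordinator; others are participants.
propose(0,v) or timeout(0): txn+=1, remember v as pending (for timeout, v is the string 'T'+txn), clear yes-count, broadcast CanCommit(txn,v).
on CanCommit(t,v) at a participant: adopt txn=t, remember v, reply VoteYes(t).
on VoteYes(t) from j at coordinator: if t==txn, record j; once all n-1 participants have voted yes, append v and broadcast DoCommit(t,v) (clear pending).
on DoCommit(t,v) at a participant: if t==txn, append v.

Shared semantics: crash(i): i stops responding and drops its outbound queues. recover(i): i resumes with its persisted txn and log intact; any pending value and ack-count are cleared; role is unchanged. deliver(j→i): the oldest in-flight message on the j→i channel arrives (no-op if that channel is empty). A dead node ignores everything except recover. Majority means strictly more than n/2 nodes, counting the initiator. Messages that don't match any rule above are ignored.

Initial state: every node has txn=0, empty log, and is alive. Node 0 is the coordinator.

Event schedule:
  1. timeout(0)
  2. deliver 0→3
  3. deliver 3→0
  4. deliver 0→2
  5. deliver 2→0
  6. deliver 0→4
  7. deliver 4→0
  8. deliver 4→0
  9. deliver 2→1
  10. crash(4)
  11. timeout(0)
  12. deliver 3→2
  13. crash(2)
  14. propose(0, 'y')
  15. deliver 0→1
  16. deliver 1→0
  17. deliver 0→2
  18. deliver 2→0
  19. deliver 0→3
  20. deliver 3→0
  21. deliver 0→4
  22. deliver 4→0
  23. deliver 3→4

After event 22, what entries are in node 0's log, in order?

empty

after 1 — timeout(0): n0:coor/t1/[-]
after 2 — deliver 0→3: n3:part/t1/[-]
after 3 — deliver 3→0: ·
after 4 — deliver 0→2: n2:part/t1/[-]
after 5 — deliver 2→0: ·
after 6 — deliver 0→4: n4:part/t1/[-]
after 7 — deliver 4→0: ·
after 8 — deliver 4→0: ·
after 9 — deliver 2→1: ·
after 10 — crash(4): n4:✗part/t1/[-]
after 11 — timeout(0): n0:coor/t2/[-]
after 12 — deliver 3→2: ·
after 13 — crash(2): n2:✗part/t1/[-]
after 14 — propose(0,'y'): n0:coor/t3/[-]
after 15 — deliver 0→1: n1:part/t1/[-]
after 16 — deliver 1→0: ·
after 17 — deliver 0→2: ·
after 18 — deliver 2→0: ·
after 19 — deliver 0→3: n3:part/t2/[-]
after 20 — deliver 3→0: ·
after 21 — deliver 0→4: ·
after 22 — deliver 4→0: ·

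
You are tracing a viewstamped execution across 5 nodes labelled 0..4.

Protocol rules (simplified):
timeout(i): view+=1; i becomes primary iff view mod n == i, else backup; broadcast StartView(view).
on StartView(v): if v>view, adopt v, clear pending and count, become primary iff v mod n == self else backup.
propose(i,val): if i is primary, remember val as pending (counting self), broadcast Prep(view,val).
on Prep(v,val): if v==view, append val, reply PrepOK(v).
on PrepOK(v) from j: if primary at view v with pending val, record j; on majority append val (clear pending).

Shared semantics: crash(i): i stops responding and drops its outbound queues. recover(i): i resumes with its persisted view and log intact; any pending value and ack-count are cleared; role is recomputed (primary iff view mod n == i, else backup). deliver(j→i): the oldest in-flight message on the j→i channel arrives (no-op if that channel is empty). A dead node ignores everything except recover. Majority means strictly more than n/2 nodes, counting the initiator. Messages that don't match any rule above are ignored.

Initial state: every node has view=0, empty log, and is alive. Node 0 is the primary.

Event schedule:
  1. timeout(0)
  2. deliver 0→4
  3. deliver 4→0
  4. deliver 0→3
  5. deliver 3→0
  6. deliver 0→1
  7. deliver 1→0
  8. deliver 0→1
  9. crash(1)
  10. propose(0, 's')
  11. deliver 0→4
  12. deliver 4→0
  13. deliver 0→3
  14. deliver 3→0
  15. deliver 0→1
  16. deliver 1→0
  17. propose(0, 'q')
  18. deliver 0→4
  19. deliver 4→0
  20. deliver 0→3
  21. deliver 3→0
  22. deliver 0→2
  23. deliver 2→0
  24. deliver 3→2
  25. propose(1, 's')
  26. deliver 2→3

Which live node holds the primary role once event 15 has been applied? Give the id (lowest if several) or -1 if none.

[1] timeout(0) → N0(back v1 [-])
[2] deliver 0→4 → N4(back v1 [-])
[3] deliver 4→0 → ∅
[4] deliver 0→3 → N3(back v1 [-])
[5] deliver 3→0 → ∅
[6] deliver 0→1 → N1(prim v1 [-])
[7] deliver 1→0 → ∅
[8] deliver 0→1 → ∅
[9] crash(1) → N1(✗prim v1 [-])
[10] propose(0,'s') → ∅
[11] deliver 0→4 → ∅
[12] deliver 4→0 → ∅
[13] deliver 0→3 → ∅
[14] deliver 3→0 → ∅
[15] deliver 0→1 → ∅

-1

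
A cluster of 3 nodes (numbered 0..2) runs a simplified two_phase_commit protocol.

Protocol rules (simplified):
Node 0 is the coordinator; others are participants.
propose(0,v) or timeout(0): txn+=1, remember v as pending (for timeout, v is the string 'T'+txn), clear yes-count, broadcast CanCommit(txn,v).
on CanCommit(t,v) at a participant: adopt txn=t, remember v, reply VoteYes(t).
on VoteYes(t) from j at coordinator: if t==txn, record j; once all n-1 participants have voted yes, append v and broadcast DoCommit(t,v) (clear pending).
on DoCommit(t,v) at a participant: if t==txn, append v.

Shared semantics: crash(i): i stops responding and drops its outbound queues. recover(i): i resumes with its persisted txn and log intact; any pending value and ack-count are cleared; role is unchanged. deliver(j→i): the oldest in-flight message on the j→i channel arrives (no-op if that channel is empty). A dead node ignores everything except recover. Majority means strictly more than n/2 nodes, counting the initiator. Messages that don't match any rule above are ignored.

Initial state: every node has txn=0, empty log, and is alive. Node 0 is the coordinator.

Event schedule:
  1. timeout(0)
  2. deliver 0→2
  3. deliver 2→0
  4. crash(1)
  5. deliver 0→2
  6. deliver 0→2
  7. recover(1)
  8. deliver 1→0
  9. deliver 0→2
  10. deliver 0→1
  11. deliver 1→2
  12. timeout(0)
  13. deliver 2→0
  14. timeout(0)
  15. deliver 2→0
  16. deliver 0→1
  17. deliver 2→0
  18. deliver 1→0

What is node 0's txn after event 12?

e1 timeout(0): 0[coor,t=1,-]
e2 deliver 0→2: 2[part,t=1,-]
e3 deliver 2→0: ·
e4 crash(1): 1[✗part,t=0,-]
e5 deliver 0→2: ·
e6 deliver 0→2: ·
e7 recover(1): 1[part,t=0,-]
e8 deliver 1→0: ·
e9 deliver 0→2: ·
e10 deliver 0→1: 1[part,t=1,-]
e11 deliver 1→2: ·
e12 timeout(0): 0[coor,t=2,-]

2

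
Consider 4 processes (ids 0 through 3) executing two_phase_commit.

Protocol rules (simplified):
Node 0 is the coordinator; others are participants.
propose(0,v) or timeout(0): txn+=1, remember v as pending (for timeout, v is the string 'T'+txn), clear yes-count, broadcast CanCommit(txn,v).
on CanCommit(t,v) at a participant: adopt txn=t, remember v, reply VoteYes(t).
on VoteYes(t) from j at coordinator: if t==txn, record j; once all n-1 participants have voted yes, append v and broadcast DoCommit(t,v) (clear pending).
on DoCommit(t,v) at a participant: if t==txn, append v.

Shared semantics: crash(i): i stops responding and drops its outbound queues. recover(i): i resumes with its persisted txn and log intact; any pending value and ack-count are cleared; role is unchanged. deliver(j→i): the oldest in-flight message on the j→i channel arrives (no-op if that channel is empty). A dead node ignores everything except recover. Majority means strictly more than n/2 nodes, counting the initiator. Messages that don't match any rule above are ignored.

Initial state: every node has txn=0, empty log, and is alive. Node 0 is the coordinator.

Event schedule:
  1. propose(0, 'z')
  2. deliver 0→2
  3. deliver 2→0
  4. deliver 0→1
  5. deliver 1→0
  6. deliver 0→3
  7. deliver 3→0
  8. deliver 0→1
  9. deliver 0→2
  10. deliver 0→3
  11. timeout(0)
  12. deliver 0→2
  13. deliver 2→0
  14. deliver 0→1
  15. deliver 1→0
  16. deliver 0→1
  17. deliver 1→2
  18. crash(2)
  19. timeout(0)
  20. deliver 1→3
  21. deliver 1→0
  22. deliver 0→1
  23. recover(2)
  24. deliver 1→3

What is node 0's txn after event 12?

2

step 1 propose(0,'z'): 0={coor,t=1,log=-}
step 2 deliver 0→2: 2={part,t=1,log=-}
step 3 deliver 2→0: —
step 4 deliver 0→1: 1={part,t=1,log=-}
step 5 deliver 1→0: —
step 6 deliver 0→3: 3={part,t=1,log=-}
step 7 deliver 3→0: 0={coor,t=1,log=z}
step 8 deliver 0→1: 1={part,t=1,log=z}
step 9 deliver 0→2: 2={part,t=1,log=z}
step 10 deliver 0→3: 3={part,t=1,log=z}
step 11 timeout(0): 0={coor,t=2,log=z}
step 12 deliver 0→2: 2={part,t=2,log=z}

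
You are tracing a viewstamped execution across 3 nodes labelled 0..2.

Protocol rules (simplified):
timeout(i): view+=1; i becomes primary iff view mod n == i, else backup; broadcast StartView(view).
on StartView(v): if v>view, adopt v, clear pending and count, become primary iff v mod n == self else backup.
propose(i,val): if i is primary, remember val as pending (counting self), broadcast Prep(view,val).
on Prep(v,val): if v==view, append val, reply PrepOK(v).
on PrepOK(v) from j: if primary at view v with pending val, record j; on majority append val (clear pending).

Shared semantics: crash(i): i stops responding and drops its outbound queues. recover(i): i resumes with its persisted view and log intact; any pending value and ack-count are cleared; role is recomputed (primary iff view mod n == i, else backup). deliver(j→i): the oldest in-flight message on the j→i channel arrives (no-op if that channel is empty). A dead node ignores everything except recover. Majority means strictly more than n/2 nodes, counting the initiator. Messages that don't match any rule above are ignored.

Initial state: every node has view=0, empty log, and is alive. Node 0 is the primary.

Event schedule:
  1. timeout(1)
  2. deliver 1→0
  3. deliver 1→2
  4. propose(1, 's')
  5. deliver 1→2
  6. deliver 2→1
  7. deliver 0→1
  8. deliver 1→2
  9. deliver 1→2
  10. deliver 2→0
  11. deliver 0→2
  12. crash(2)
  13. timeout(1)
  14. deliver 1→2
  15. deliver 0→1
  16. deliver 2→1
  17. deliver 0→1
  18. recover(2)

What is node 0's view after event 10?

1

after 1 — timeout(1): n1:prim/v1/[-]
after 2 — deliver 1→0: n0:back/v1/[-]
after 3 — deliver 1→2: n2:back/v1/[-]
after 4 — propose(1,'s'): ·
after 5 — deliver 1→2: n2:back/v1/[s]
after 6 — deliver 2→1: n1:prim/v1/[s]
after 7 — deliver 0→1: ·
after 8 — deliver 1→2: ·
after 9 — deliver 1→2: ·
after 10 — deliver 2→0: ·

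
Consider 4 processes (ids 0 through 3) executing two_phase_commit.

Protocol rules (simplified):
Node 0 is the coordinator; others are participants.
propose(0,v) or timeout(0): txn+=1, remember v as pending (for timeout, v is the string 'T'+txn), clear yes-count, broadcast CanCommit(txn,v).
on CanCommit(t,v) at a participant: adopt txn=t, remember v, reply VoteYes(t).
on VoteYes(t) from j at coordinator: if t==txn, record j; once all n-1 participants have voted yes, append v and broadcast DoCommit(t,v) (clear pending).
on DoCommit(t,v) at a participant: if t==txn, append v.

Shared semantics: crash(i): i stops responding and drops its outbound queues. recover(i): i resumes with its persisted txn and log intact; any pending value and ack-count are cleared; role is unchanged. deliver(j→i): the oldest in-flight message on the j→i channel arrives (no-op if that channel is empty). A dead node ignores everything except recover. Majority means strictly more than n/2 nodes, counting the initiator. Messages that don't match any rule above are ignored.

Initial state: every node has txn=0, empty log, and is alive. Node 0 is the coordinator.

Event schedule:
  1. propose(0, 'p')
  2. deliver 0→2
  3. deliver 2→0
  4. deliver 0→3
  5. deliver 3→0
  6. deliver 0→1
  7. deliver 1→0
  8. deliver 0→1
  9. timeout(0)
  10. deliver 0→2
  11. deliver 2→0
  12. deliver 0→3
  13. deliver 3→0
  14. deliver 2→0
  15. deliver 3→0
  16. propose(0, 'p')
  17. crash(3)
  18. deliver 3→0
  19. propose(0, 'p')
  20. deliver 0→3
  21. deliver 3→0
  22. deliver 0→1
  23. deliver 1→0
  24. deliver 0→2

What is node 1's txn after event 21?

1

[1] propose(0,'p') → N0(coor t1 [-])
[2] deliver 0→2 → N2(part t1 [-])
[3] deliver 2→0 → ∅
[4] deliver 0→3 → N3(part t1 [-])
[5] deliver 3→0 → ∅
[6] deliver 0→1 → N1(part t1 [-])
[7] deliver 1→0 → N0(coor t1 [p])
[8] deliver 0→1 → N1(part t1 [p])
[9] timeout(0) → N0(coor t2 [p])
[10] deliver 0→2 → N2(part t1 [p])
[11] deliver 2→0 → ∅
[12] deliver 0→3 → N3(part t1 [p])
[13] deliver 3→0 → ∅
[14] deliver 2→0 → ∅
[15] deliver 3→0 → ∅
[16] propose(0,'p') → N0(coor t3 [p])
[17] crash(3) → N3(✗part t1 [p])
[18] deliver 3→0 → ∅
[19] propose(0,'p') → N0(coor t4 [p])
[20] deliver 0→3 → ∅
[21] deliver 3→0 → ∅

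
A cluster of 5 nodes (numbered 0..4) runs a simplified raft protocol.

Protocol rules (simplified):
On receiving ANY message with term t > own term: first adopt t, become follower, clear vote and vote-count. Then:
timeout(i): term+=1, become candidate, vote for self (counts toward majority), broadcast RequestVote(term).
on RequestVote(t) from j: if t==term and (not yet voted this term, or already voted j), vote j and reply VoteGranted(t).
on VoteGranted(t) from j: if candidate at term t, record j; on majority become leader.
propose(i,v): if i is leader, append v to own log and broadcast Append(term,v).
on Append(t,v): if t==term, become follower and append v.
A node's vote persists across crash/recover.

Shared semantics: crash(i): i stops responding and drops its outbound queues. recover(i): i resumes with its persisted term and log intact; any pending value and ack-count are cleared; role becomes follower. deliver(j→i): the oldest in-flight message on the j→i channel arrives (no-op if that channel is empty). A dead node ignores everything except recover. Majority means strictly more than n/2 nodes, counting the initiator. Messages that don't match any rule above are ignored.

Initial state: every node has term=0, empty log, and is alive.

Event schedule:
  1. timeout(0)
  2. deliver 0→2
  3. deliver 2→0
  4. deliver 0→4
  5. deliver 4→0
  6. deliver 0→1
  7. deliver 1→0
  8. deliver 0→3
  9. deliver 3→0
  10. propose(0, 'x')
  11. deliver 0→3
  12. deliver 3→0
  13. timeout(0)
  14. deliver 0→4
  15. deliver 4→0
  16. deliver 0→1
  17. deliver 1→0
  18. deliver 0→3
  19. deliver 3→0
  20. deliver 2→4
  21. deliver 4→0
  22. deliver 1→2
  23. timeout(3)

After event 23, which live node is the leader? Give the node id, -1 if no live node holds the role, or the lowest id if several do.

-1

1. timeout(0):  <0:cand t1 ->
2. deliver 0→2:  <2:foll t1 ->
3. deliver 2→0:  nop
4. deliver 0→4:  <4:foll t1 ->
5. deliver 4→0:  <0:lead t1 ->
6. deliver 0→1:  <1:foll t1 ->
7. deliver 1→0:  nop
8. deliver 0→3:  <3:foll t1 ->
9. deliver 3→0:  nop
10. propose(0,'x'):  <0:lead t1 x>
11. deliver 0→3:  <3:foll t1 x>
12. deliver 3→0:  nop
13. timeout(0):  <0:cand t2 x>
14. deliver 0→4:  <4:foll t1 x>
15. deliver 4→0:  nop
16. deliver 0→1:  <1:foll t1 x>
17. deliver 1→0:  nop
18. deliver 0→3:  <3:foll t2 x>
19. deliver 3→0:  nop
20. deliver 2→4:  nop
21. deliver 4→0:  nop
22. deliver 1→2:  nop
23. timeout(3):  <3:cand t3 x>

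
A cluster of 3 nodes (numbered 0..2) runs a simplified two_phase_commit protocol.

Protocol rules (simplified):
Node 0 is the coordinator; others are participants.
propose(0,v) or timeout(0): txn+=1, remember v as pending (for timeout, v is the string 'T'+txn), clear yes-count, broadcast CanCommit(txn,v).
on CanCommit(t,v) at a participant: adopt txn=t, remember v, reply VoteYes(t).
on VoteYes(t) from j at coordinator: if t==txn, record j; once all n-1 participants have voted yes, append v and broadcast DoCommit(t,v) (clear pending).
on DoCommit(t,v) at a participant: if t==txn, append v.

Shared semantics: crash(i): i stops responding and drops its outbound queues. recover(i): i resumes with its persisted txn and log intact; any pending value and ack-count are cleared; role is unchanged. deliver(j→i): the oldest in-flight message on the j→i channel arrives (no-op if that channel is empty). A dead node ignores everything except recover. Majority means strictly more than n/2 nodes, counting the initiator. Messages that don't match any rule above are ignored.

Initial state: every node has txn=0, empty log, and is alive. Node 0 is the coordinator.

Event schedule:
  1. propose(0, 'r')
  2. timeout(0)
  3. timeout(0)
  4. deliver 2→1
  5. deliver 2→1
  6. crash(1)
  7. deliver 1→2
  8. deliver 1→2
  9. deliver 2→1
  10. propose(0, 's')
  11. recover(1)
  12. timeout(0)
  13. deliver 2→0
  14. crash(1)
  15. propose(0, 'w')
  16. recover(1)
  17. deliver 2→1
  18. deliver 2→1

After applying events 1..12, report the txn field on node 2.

[1] propose(0,'r') → N0(coor t1 [-])
[2] timeout(0) → N0(coor t2 [-])
[3] timeout(0) → N0(coor t3 [-])
[4] deliver 2→1 → ∅
[5] deliver 2→1 → ∅
[6] crash(1) → N1(✗part t0 [-])
[7] deliver 1→2 → ∅
[8] deliver 1→2 → ∅
[9] deliver 2→1 → ∅
[10] propose(0,'s') → N0(coor t4 [-])
[11] recover(1) → N1(part t0 [-])
[12] timeout(0) → N0(coor t5 [-])

0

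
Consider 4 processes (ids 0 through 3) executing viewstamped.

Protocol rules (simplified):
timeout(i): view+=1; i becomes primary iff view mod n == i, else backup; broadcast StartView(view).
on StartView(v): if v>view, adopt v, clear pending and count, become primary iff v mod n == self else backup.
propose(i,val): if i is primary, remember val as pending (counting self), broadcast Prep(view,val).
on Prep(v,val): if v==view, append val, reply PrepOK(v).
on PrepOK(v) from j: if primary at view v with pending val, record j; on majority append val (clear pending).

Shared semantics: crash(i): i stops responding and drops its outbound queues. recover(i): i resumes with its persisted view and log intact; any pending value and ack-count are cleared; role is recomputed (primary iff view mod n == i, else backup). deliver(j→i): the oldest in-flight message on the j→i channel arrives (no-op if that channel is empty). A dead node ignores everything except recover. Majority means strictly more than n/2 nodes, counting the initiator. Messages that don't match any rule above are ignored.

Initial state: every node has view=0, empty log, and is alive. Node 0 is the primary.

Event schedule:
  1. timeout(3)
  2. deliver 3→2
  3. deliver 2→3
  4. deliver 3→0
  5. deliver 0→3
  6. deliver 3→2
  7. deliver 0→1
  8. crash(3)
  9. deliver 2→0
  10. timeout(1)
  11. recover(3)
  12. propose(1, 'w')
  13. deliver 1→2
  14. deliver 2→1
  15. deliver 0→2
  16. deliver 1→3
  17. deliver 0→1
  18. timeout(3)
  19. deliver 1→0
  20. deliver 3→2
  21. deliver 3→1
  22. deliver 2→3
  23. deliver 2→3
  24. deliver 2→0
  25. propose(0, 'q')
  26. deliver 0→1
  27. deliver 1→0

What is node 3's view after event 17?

1

[1] timeout(3) → N3(back v1 [-])
[2] deliver 3→2 → N2(back v1 [-])
[3] deliver 2→3 → ∅
[4] deliver 3→0 → N0(back v1 [-])
[5] deliver 0→3 → ∅
[6] deliver 3→2 → ∅
[7] deliver 0→1 → ∅
[8] crash(3) → N3(✗back v1 [-])
[9] deliver 2→0 → ∅
[10] timeout(1) → N1(prim v1 [-])
[11] recover(3) → N3(back v1 [-])
[12] propose(1,'w') → ∅
[13] deliver 1→2 → ∅
[14] deliver 2→1 → ∅
[15] deliver 0→2 → ∅
[16] deliver 1→3 → ∅
[17] deliver 0→1 → ∅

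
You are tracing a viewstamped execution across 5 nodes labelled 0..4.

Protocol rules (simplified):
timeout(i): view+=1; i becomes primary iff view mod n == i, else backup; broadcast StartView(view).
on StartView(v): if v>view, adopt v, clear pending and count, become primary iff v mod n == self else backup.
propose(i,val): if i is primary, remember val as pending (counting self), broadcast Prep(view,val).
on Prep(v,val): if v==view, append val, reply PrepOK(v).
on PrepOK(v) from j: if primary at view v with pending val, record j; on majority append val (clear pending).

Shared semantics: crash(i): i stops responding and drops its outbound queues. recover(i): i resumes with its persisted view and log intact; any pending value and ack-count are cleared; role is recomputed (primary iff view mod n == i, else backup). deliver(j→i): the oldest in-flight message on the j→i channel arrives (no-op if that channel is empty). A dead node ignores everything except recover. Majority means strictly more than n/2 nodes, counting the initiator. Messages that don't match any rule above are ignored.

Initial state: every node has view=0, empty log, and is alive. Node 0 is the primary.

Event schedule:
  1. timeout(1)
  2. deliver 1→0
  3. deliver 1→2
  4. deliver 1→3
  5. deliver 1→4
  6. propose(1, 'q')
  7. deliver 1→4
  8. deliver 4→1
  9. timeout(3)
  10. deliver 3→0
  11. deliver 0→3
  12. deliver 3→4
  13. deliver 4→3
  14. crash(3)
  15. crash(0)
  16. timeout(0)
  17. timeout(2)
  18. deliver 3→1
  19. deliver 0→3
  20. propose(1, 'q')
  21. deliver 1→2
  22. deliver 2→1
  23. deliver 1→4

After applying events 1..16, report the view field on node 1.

after 1 — timeout(1): n1:prim/v1/[-]
after 2 — deliver 1→0: n0:back/v1/[-]
after 3 — deliver 1→2: n2:back/v1/[-]
after 4 — deliver 1→3: n3:back/v1/[-]
after 5 — deliver 1→4: n4:back/v1/[-]
after 6 — propose(1,'q'): ·
after 7 — deliver 1→4: n4:back/v1/[q]
after 8 — deliver 4→1: ·
after 9 — timeout(3): n3:back/v2/[-]
after 10 — deliver 3→0: n0:back/v2/[-]
after 11 — deliver 0→3: ·
after 12 — deliver 3→4: n4:back/v2/[q]
after 13 — deliver 4→3: ·
after 14 — crash(3): n3:✗back/v2/[-]
after 15 — crash(0): n0:✗back/v2/[-]
after 16 — timeout(0): ·

1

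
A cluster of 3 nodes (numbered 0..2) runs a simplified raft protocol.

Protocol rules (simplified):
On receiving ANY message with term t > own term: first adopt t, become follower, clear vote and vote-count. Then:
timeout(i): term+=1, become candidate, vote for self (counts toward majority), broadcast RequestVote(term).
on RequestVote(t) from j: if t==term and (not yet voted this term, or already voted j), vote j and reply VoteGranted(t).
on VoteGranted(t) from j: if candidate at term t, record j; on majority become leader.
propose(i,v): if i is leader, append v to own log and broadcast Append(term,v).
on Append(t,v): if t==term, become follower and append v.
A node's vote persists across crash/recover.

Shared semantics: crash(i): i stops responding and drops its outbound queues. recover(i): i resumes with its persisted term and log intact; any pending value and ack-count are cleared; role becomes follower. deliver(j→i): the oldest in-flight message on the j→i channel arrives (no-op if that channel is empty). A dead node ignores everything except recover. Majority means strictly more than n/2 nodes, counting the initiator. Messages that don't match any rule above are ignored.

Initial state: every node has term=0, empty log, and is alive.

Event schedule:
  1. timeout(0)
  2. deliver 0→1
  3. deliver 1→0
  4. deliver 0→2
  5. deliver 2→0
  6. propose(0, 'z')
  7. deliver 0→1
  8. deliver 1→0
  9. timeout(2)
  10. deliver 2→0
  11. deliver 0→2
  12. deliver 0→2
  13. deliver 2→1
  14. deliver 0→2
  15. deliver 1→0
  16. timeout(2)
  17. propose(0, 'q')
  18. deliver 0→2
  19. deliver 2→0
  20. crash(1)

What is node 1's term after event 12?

1

1. timeout(0):  <0:cand t1 ->
2. deliver 0→1:  <1:foll t1 ->
3. deliver 1→0:  <0:lead t1 ->
4. deliver 0→2:  <2:foll t1 ->
5. deliver 2→0:  nop
6. propose(0,'z'):  <0:lead t1 z>
7. deliver 0→1:  <1:foll t1 z>
8. deliver 1→0:  nop
9. timeout(2):  <2:cand t2 ->
10. deliver 2→0:  <0:foll t2 z>
11. deliver 0→2:  nop
12. deliver 0→2:  <2:lead t2 ->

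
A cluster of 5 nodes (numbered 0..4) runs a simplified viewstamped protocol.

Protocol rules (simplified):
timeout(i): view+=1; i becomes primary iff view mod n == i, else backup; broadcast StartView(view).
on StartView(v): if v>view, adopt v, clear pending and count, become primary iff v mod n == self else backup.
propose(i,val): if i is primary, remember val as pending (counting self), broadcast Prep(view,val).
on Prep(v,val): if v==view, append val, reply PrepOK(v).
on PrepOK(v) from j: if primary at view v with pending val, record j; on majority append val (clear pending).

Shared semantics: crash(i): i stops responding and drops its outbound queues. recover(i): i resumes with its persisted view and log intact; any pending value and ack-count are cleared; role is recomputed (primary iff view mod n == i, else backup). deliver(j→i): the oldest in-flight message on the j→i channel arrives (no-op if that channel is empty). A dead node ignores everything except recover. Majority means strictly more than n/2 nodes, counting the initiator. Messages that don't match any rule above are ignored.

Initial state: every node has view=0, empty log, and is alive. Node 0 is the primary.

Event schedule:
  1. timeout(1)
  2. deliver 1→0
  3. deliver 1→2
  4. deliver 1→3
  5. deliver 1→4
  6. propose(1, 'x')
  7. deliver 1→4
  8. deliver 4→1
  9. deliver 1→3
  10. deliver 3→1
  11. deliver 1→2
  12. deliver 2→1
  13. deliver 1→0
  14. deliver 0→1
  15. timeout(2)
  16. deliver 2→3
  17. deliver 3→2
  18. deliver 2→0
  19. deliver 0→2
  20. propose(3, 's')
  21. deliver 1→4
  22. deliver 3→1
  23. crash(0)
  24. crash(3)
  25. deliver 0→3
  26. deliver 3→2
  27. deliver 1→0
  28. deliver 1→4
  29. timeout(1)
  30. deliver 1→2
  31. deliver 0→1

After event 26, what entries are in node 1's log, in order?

x

1. timeout(1):  <1:prim v1 ->
2. deliver 1→0:  <0:back v1 ->
3. deliver 1→2:  <2:back v1 ->
4. deliver 1→3:  <3:back v1 ->
5. deliver 1→4:  <4:back v1 ->
6. propose(1,'x'):  nop
7. deliver 1→4:  <4:back v1 x>
8. deliver 4→1:  nop
9. deliver 1→3:  <3:back v1 x>
10. deliver 3→1:  <1:prim v1 x>
11. deliver 1→2:  <2:back v1 x>
12. deliver 2→1:  nop
13. deliver 1→0:  <0:back v1 x>
14. deliver 0→1:  nop
15. timeout(2):  <2:prim v2 x>
16. deliver 2→3:  <3:back v2 x>
17. deliver 3→2:  nop
18. deliver 2→0:  <0:back v2 x>
19. deliver 0→2:  nop
20. propose(3,'s'):  nop
21. deliver 1→4:  nop
22. deliver 3→1:  nop
23. crash(0):  <0:✗back v2 x>
24. crash(3):  <3:✗back v2 x>
25. deliver 0→3:  nop
26. deliver 3→2:  nop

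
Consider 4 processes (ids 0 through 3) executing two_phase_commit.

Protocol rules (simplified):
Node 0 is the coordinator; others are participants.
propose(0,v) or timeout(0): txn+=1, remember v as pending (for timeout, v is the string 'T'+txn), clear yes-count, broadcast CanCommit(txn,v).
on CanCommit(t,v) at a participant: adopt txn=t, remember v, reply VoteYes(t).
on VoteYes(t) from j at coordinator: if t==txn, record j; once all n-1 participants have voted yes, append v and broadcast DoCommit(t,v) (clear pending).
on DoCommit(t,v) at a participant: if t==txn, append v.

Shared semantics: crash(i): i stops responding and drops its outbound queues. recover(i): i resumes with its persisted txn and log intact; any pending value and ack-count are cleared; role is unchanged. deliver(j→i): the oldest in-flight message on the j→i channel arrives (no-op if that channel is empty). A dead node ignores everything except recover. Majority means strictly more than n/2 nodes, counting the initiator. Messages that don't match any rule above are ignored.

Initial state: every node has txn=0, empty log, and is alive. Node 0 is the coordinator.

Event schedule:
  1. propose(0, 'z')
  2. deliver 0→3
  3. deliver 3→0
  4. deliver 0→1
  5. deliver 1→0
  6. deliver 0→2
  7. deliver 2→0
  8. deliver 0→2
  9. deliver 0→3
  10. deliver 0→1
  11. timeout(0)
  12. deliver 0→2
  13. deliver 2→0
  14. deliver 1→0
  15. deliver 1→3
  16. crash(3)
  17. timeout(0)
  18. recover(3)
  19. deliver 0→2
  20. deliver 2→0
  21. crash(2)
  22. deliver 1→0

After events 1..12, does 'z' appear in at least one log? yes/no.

[1] propose(0,'z') → N0(coor t1 [-])
[2] deliver 0→3 → N3(part t1 [-])
[3] deliver 3→0 → ∅
[4] deliver 0→1 → N1(part t1 [-])
[5] deliver 1→0 → ∅
[6] deliver 0→2 → N2(part t1 [-])
[7] deliver 2→0 → N0(coor t1 [z])
[8] deliver 0→2 → N2(part t1 [z])
[9] deliver 0→3 → N3(part t1 [z])
[10] deliver 0→1 → N1(part t1 [z])
[11] timeout(0) → N0(coor t2 [z])
[12] deliver 0→2 → N2(part t2 [z])

yes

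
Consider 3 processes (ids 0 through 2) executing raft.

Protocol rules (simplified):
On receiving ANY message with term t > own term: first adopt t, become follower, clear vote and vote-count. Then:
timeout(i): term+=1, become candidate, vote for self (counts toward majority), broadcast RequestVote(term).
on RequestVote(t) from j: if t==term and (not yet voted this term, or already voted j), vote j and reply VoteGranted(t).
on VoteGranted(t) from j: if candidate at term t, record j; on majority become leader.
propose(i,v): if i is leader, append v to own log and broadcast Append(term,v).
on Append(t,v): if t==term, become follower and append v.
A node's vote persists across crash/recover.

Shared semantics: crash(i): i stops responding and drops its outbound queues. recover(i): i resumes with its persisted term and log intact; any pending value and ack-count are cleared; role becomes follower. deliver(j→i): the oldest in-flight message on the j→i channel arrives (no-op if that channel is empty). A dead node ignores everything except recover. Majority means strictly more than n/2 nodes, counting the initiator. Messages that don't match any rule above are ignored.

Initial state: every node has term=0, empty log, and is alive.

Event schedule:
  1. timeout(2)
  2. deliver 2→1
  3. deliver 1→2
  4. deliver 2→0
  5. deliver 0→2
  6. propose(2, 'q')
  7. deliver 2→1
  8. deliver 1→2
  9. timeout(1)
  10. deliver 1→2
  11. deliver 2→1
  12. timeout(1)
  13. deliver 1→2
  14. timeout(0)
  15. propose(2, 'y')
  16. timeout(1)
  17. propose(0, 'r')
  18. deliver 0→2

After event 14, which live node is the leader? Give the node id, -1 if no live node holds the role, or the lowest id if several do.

-1

1. timeout(2):  <2:cand t1 ->
2. deliver 2→1:  <1:foll t1 ->
3. deliver 1→2:  <2:lead t1 ->
4. deliver 2→0:  <0:foll t1 ->
5. deliver 0→2:  nop
6. propose(2,'q'):  <2:lead t1 q>
7. deliver 2→1:  <1:foll t1 q>
8. deliver 1→2:  nop
9. timeout(1):  <1:cand t2 q>
10. deliver 1→2:  <2:foll t2 q>
11. deliver 2→1:  <1:lead t2 q>
12. timeout(1):  <1:cand t3 q>
13. deliver 1→2:  <2:foll t3 q>
14. timeout(0):  <0:cand t2 ->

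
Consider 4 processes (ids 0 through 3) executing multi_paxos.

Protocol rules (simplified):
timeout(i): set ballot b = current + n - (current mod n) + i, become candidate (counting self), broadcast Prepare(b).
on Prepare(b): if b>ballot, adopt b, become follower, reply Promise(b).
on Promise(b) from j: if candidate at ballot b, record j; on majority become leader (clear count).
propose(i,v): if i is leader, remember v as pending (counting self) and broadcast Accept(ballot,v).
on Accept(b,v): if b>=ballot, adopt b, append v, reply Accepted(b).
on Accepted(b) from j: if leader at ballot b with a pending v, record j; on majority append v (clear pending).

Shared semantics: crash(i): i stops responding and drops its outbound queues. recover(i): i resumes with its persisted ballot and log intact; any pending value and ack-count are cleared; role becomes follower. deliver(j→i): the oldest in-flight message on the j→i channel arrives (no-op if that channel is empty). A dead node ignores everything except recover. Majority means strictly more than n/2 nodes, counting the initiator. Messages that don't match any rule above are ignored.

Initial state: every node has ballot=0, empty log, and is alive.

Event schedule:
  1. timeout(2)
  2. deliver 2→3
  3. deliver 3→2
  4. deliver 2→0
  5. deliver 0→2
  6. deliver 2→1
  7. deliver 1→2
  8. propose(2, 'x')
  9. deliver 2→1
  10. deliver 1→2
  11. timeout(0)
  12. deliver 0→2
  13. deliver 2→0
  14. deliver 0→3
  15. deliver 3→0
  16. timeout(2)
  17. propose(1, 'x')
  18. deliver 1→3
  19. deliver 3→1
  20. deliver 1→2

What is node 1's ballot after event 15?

e1 timeout(2): 2[cand,b=6,-]
e2 deliver 2→3: 3[foll,b=6,-]
e3 deliver 3→2: ·
e4 deliver 2→0: 0[foll,b=6,-]
e5 deliver 0→2: 2[lead,b=6,-]
e6 deliver 2→1: 1[foll,b=6,-]
e7 deliver 1→2: ·
e8 propose(2,'x'): ·
e9 deliver 2→1: 1[foll,b=6,x]
e10 deliver 1→2: ·
e11 timeout(0): 0[cand,b=8,-]
e12 deliver 0→2: 2[foll,b=8,-]
e13 deliver 2→0: ·
e14 deliver 0→3: 3[foll,b=8,-]
e15 deliver 3→0: ·

6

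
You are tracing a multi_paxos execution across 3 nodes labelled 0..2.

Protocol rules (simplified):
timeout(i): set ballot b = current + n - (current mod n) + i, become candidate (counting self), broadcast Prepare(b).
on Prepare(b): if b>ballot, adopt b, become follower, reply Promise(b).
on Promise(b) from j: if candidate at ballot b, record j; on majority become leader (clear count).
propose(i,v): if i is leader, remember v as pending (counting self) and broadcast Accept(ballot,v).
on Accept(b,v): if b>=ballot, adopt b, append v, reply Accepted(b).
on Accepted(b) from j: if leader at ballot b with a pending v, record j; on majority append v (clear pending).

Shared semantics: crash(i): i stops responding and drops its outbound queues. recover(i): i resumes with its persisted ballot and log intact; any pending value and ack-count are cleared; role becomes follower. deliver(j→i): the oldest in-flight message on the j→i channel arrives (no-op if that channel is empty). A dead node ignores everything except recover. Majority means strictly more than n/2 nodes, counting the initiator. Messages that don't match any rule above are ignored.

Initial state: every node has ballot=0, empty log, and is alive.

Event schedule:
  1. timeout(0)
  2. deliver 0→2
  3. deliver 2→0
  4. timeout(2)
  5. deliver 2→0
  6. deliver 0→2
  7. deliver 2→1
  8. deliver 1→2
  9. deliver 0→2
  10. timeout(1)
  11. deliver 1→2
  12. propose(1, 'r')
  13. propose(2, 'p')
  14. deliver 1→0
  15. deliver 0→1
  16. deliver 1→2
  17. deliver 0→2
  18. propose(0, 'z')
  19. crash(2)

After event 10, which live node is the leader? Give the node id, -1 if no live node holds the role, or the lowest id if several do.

step 1 timeout(0): 0={cand,b=3,log=-}
step 2 deliver 0→2: 2={foll,b=3,log=-}
step 3 deliver 2→0: 0={lead,b=3,log=-}
step 4 timeout(2): 2={cand,b=8,log=-}
step 5 deliver 2→0: 0={foll,b=8,log=-}
step 6 deliver 0→2: 2={lead,b=8,log=-}
step 7 deliver 2→1: 1={foll,b=8,log=-}
step 8 deliver 1→2: —
step 9 deliver 0→2: —
step 10 timeout(1): 1={cand,b=10,log=-}

2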